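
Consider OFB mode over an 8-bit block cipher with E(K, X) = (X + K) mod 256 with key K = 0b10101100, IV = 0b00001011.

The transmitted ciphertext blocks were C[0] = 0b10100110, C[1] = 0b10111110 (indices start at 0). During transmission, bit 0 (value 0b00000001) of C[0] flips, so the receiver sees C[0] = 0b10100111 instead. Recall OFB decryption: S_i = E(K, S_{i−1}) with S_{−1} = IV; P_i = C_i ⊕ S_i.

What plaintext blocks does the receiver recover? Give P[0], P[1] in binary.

P[0] = 0b00010000, P[1] = 0b11011101

Only C[0] changed, to 0b10100111. In OFB, a change in C_i flips the same bit in P_i only; the keystream is unaffected. Decrypting the received ciphertext:
P[0]: S = E(K, 0b00001011) = 0b10110111; 0b10100111 ⊕ 0b10110111 = 0b00010000.
P[1]: S = E(K, 0b10110111) = 0b01100011; 0b10111110 ⊕ 0b01100011 = 0b11011101.
Blocks that differ from the original plaintext: P[0].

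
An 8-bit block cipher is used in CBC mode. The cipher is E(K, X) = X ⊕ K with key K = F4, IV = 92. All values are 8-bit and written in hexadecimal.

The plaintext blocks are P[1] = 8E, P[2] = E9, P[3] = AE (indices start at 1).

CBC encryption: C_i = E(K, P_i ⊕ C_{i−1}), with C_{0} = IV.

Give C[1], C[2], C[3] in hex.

C[1] = E8, C[2] = F5, C[3] = AF

C[1]: P[1] ⊕ 92 = 1C; E(K, 1C) = E8.
C[2]: P[2] ⊕ E8 = 01; E(K, 01) = F5.
C[3]: P[3] ⊕ F5 = 5B; E(K, 5B) = AF.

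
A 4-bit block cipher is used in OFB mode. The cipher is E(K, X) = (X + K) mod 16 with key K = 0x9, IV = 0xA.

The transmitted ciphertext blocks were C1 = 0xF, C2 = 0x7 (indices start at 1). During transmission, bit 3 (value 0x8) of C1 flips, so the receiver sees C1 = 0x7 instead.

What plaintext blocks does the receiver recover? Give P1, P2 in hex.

P1 = 0x4, P2 = 0xB

OFB decryption: S_i = E(K, S_{i−1}) with S_{0} = IV; P_i = C_i ⊕ S_i.
Only C1 changed, to 0x7. In OFB, a change in C_i flips the same bit in P_i only; the keystream is unaffected. Decrypting the received ciphertext:
P1: S = E(K, 0xA) = 0x3; 0x7 ⊕ 0x3 = 0x4.
P2: S = E(K, 0x3) = 0xC; 0x7 ⊕ 0xC = 0xB.
Blocks that differ from the original plaintext: P1.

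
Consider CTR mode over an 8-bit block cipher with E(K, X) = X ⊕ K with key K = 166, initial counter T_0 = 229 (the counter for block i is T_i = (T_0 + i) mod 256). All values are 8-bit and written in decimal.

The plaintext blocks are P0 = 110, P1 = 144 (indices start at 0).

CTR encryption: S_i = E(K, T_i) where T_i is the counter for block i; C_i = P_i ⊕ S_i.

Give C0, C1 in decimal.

C0 = 45, C1 = 208

C0: T = 229, S = E(K, T) = 67; 110 ⊕ 67 = 45.
C1: T = 230, S = E(K, T) = 64; 144 ⊕ 64 = 208.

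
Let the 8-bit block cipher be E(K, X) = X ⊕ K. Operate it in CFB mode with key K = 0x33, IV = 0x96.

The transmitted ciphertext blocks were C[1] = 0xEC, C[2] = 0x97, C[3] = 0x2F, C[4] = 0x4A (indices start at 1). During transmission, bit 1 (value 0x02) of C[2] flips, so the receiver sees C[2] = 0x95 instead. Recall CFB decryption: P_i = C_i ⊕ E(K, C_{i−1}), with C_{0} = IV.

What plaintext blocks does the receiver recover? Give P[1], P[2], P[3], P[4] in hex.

P[1] = 0x49, P[2] = 0x4A, P[3] = 0x89, P[4] = 0x56

Only C[2] changed, to 0x95. In CFB, a change in C_i flips the same bit in P_i and garbles P_{i+1}. Decrypting the received ciphertext:
P[1]: E(K, 0x96) = 0xA5; 0xEC ⊕ 0xA5 = 0x49.
P[2]: E(K, 0xEC) = 0xDF; 0x95 ⊕ 0xDF = 0x4A.
P[3]: E(K, 0x95) = 0xA6; 0x2F ⊕ 0xA6 = 0x89.
P[4]: E(K, 0x2F) = 0x1C; 0x4A ⊕ 0x1C = 0x56.
Blocks that differ from the original plaintext: P[2], P[3].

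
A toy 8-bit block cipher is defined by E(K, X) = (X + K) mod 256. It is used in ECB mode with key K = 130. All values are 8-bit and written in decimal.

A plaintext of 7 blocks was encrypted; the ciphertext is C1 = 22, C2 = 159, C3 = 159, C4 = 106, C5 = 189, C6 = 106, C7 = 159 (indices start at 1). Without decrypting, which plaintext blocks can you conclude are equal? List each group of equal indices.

ECB encrypts each block independently with the same key, so equal ciphertext blocks imply equal plaintext blocks.
C2 = C3 = C7 = 159, so P2 = P3 = P7.
C4 = C6 = 106, so P4 = P6.

P2 = P3 = P7; P4 = P6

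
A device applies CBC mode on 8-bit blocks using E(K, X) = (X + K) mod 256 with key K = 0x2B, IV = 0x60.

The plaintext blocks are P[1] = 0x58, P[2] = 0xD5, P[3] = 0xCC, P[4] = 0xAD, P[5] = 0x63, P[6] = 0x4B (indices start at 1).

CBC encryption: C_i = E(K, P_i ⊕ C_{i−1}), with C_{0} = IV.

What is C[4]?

C[1]: P[1] ⊕ 0x60 = 0x38; E(K, 0x38) = 0x63.
C[2]: P[2] ⊕ 0x63 = 0xB6; E(K, 0xB6) = 0xE1.
C[3]: P[3] ⊕ 0xE1 = 0x2D; E(K, 0x2D) = 0x58.
C[4]: P[4] ⊕ 0x58 = 0xF5; E(K, 0xF5) = 0x20.

C[4] = 0x20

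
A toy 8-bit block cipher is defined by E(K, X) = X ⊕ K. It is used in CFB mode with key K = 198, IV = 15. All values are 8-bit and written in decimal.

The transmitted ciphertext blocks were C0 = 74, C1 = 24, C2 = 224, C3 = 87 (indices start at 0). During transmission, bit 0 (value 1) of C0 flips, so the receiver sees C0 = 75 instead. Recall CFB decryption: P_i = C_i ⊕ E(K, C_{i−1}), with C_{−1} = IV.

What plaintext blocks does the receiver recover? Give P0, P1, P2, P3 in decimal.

P0 = 130, P1 = 149, P2 = 62, P3 = 113

Only C0 changed, to 75. In CFB, a change in C_i flips the same bit in P_i and garbles P_{i+1}. Decrypting the received ciphertext:
P0: E(K, 15) = 201; 75 ⊕ 201 = 130.
P1: E(K, 75) = 141; 24 ⊕ 141 = 149.
P2: E(K, 24) = 222; 224 ⊕ 222 = 62.
P3: E(K, 224) = 38; 87 ⊕ 38 = 113.
Blocks that differ from the original plaintext: P0, P1.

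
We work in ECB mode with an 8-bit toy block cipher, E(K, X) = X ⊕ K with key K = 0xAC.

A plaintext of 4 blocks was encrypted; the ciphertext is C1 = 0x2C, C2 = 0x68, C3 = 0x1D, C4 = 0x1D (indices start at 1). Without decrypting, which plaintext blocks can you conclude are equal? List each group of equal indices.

P3 = P4

ECB encrypts each block independently with the same key, so equal ciphertext blocks imply equal plaintext blocks.
C3 = C4 = 0x1D, so P3 = P4.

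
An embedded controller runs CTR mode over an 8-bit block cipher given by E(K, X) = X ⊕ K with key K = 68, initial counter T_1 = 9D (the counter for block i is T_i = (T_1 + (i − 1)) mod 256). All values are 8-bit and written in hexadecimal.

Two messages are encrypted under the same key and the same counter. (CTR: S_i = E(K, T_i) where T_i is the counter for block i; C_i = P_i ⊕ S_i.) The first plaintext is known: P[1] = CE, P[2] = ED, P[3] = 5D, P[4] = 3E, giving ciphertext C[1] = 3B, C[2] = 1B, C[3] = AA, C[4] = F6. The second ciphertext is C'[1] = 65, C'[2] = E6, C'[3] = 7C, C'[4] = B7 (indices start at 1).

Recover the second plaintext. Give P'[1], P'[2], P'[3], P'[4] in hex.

In CTR with a reused counter, both messages share the same keystream S_i, so C_i ⊕ C'_i = P_i ⊕ P'_i and thus P'_i = P_i ⊕ C_i ⊕ C'_i.
P'[1]: CE ⊕ 3B ⊕ 65 = 90.
P'[2]: ED ⊕ 1B ⊕ E6 = 10.
P'[3]: 5D ⊕ AA ⊕ 7C = 8B.
P'[4]: 3E ⊕ F6 ⊕ B7 = 7F.

P'[1] = 90, P'[2] = 10, P'[3] = 8B, P'[4] = 7F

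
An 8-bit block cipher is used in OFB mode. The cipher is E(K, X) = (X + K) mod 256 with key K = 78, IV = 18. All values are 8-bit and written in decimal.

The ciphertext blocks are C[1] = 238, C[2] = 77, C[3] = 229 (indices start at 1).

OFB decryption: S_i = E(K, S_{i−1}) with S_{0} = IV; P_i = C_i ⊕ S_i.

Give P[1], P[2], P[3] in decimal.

P[1] = 142, P[2] = 227, P[3] = 25

P[1]: S = E(K, 18) = 96; 238 ⊕ 96 = 142.
P[2]: S = E(K, 96) = 174; 77 ⊕ 174 = 227.
P[3]: S = E(K, 174) = 252; 229 ⊕ 252 = 25.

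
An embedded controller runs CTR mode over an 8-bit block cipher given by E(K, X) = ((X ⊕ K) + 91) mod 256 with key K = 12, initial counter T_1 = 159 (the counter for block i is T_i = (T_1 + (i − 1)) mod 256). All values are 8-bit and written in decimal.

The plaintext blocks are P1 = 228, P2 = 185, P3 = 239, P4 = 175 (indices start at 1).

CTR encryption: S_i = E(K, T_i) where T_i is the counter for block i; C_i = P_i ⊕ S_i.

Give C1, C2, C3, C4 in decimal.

C1: T = 159, S = E(K, T) = 238; 228 ⊕ 238 = 10.
C2: T = 160, S = E(K, T) = 7; 185 ⊕ 7 = 190.
C3: T = 161, S = E(K, T) = 8; 239 ⊕ 8 = 231.
C4: T = 162, S = E(K, T) = 9; 175 ⊕ 9 = 166.

C1 = 10, C2 = 190, C3 = 231, C4 = 166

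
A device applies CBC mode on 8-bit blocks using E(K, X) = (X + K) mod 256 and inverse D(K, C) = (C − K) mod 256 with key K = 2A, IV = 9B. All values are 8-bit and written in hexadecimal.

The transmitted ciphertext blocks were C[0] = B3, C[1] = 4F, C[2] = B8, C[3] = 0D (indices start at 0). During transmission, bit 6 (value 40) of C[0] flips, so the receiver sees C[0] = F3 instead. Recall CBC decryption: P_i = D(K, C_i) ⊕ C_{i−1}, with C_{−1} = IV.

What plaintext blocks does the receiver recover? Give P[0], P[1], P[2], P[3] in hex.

Only C[0] changed, to F3. In CBC, a change in C_i garbles P_i and flips the same bit in P_{i+1}. Decrypting the received ciphertext:
P[0]: D(K, F3) = C9; C9 ⊕ 9B = 52.
P[1]: D(K, 4F) = 25; 25 ⊕ F3 = D6.
P[2]: D(K, B8) = 8E; 8E ⊕ 4F = C1.
P[3]: D(K, 0D) = E3; E3 ⊕ B8 = 5B.
Blocks that differ from the original plaintext: P[0], P[1].

P[0] = 52, P[1] = D6, P[2] = C1, P[3] = 5B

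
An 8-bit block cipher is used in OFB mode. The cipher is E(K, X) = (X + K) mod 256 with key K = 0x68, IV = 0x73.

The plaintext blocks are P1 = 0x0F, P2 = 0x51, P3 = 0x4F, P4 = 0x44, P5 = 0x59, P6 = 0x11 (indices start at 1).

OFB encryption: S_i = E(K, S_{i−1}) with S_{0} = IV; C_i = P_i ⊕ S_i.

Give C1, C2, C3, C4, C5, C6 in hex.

C1 = 0xD4, C2 = 0x12, C3 = 0xE4, C4 = 0x57, C5 = 0x22, C6 = 0xF2

C1: S = E(K, 0x73) = 0xDB; 0x0F ⊕ 0xDB = 0xD4.
C2: S = E(K, 0xDB) = 0x43; 0x51 ⊕ 0x43 = 0x12.
C3: S = E(K, 0x43) = 0xAB; 0x4F ⊕ 0xAB = 0xE4.
C4: S = E(K, 0xAB) = 0x13; 0x44 ⊕ 0x13 = 0x57.
C5: S = E(K, 0x13) = 0x7B; 0x59 ⊕ 0x7B = 0x22.
C6: S = E(K, 0x7B) = 0xE3; 0x11 ⊕ 0xE3 = 0xF2.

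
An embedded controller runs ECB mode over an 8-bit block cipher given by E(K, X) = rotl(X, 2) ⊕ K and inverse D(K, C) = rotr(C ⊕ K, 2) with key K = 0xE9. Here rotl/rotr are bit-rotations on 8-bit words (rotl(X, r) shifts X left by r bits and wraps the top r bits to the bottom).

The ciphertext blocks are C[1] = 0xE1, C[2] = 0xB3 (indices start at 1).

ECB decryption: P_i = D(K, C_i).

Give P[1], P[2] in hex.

P[1]: D(K, 0xE1) = 0x02.
P[2]: D(K, 0xB3) = 0x96.

P[1] = 0x02, P[2] = 0x96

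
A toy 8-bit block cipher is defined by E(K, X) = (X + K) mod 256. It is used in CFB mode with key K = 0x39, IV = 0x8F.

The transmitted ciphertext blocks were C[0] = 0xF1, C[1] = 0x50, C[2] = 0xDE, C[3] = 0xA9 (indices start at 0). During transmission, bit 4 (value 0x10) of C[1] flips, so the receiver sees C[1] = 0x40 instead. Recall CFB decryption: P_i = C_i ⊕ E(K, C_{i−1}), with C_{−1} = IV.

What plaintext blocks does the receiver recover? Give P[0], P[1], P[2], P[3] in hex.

Only C[1] changed, to 0x40. In CFB, a change in C_i flips the same bit in P_i and garbles P_{i+1}. Decrypting the received ciphertext:
P[0]: E(K, 0x8F) = 0xC8; 0xF1 ⊕ 0xC8 = 0x39.
P[1]: E(K, 0xF1) = 0x2A; 0x40 ⊕ 0x2A = 0x6A.
P[2]: E(K, 0x40) = 0x79; 0xDE ⊕ 0x79 = 0xA7.
P[3]: E(K, 0xDE) = 0x17; 0xA9 ⊕ 0x17 = 0xBE.
Blocks that differ from the original plaintext: P[1], P[2].

P[0] = 0x39, P[1] = 0x6A, P[2] = 0xA7, P[3] = 0xBE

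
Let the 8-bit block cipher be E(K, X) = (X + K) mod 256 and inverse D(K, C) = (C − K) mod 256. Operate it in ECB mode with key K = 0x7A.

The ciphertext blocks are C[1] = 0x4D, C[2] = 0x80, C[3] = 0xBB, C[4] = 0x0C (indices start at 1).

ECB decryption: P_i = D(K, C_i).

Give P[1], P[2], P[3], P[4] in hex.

P[1]: D(K, 0x4D) = 0xD3.
P[2]: D(K, 0x80) = 0x06.
P[3]: D(K, 0xBB) = 0x41.
P[4]: D(K, 0x0C) = 0x92.

P[1] = 0xD3, P[2] = 0x06, P[3] = 0x41, P[4] = 0x92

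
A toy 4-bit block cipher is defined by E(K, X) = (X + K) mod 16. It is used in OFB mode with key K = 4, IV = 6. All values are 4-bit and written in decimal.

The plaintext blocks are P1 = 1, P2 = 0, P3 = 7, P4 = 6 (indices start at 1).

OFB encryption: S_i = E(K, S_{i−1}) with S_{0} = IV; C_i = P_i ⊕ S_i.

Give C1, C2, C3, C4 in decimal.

C1 = 11, C2 = 14, C3 = 5, C4 = 0

C1: S = E(K, 6) = 10; 1 ⊕ 10 = 11.
C2: S = E(K, 10) = 14; 0 ⊕ 14 = 14.
C3: S = E(K, 14) = 2; 7 ⊕ 2 = 5.
C4: S = E(K, 2) = 6; 6 ⊕ 6 = 0.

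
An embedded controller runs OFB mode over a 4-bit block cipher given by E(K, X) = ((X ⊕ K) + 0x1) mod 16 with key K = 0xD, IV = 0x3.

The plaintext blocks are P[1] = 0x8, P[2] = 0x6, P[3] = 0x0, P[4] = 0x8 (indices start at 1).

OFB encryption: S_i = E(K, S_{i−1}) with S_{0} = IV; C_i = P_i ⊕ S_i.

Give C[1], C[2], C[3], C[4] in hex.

C[1]: S = E(K, 0x3) = 0xF; 0x8 ⊕ 0xF = 0x7.
C[2]: S = E(K, 0xF) = 0x3; 0x6 ⊕ 0x3 = 0x5.
C[3]: S = E(K, 0x3) = 0xF; 0x0 ⊕ 0xF = 0xF.
C[4]: S = E(K, 0xF) = 0x3; 0x8 ⊕ 0x3 = 0xB.

C[1] = 0x7, C[2] = 0x5, C[3] = 0xF, C[4] = 0xB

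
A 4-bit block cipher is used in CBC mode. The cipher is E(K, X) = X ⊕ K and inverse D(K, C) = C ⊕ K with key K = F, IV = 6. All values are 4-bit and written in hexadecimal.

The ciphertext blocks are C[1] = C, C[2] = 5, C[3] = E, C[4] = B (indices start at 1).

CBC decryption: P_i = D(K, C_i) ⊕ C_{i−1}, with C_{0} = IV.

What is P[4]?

P[4] = A

P[4]: D(K, B) = 4; 4 ⊕ E = A.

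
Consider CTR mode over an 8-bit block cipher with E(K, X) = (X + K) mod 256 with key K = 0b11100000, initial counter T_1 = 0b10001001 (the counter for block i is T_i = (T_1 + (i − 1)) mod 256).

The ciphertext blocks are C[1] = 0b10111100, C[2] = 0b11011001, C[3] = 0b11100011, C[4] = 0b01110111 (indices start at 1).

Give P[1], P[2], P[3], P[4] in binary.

P[1] = 0b11010101, P[2] = 0b10110011, P[3] = 0b10001000, P[4] = 0b00011011

CTR decryption: S_i = E(K, T_i) where T_i is the counter for block i; P_i = C_i ⊕ S_i.
P[1]: T = 0b10001001, S = E(K, T) = 0b01101001; 0b10111100 ⊕ 0b01101001 = 0b11010101.
P[2]: T = 0b10001010, S = E(K, T) = 0b01101010; 0b11011001 ⊕ 0b01101010 = 0b10110011.
P[3]: T = 0b10001011, S = E(K, T) = 0b01101011; 0b11100011 ⊕ 0b01101011 = 0b10001000.
P[4]: T = 0b10001100, S = E(K, T) = 0b01101100; 0b01110111 ⊕ 0b01101100 = 0b00011011.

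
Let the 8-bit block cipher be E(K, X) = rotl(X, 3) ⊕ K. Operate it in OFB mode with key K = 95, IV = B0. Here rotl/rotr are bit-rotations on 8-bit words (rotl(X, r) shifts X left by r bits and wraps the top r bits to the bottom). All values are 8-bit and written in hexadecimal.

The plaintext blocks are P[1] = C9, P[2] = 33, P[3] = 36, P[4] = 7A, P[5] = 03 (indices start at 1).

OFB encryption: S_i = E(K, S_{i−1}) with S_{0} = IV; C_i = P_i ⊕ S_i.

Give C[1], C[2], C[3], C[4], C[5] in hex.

C[1] = D9, C[2] = 26, C[3] = 0B, C[4] = 06, C[5] = 75

C[1]: S = E(K, B0) = 10; C9 ⊕ 10 = D9.
C[2]: S = E(K, 10) = 15; 33 ⊕ 15 = 26.
C[3]: S = E(K, 15) = 3D; 36 ⊕ 3D = 0B.
C[4]: S = E(K, 3D) = 7C; 7A ⊕ 7C = 06.
C[5]: S = E(K, 7C) = 76; 03 ⊕ 76 = 75.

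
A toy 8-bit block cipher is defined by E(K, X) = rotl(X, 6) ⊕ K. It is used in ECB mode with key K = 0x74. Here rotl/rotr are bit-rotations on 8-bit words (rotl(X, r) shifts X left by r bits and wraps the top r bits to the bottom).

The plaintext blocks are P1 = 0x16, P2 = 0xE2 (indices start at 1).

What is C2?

C2 = 0xCC

ECB encryption: C_i = E(K, P_i).
C2: E(K, 0xE2) = 0xCC.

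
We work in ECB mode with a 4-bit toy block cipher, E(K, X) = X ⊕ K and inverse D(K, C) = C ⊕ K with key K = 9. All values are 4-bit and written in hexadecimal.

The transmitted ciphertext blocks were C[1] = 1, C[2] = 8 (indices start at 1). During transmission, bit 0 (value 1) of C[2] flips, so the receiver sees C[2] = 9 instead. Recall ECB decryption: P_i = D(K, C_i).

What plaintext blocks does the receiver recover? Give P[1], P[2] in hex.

P[1] = 8, P[2] = 0

Only C[2] changed, to 9. In ECB, a change in C_i affects only P_i. Decrypting the received ciphertext:
P[1]: D(K, 1) = 8.
P[2]: D(K, 9) = 0.
Blocks that differ from the original plaintext: P[2].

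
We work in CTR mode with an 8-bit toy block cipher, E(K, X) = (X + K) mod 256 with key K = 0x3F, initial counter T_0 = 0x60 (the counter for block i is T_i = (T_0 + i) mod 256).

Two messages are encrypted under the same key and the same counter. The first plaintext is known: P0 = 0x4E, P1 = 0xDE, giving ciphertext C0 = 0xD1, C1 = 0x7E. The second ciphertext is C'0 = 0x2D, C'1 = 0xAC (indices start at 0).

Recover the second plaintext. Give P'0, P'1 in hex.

In CTR with a reused counter, both messages share the same keystream S_i, so C_i ⊕ C'_i = P_i ⊕ P'_i and thus P'_i = P_i ⊕ C_i ⊕ C'_i.
P'0: 0x4E ⊕ 0xD1 ⊕ 0x2D = 0xB2.
P'1: 0xDE ⊕ 0x7E ⊕ 0xAC = 0x0C.

P'0 = 0xB2, P'1 = 0x0C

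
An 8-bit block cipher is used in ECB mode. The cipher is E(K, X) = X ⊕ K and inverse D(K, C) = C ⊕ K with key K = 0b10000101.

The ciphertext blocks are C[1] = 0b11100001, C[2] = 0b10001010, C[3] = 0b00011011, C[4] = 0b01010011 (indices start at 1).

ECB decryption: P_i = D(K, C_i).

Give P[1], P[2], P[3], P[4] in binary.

P[1] = 0b01100100, P[2] = 0b00001111, P[3] = 0b10011110, P[4] = 0b11010110

P[1]: D(K, 0b11100001) = 0b01100100.
P[2]: D(K, 0b10001010) = 0b00001111.
P[3]: D(K, 0b00011011) = 0b10011110.
P[4]: D(K, 0b01010011) = 0b11010110.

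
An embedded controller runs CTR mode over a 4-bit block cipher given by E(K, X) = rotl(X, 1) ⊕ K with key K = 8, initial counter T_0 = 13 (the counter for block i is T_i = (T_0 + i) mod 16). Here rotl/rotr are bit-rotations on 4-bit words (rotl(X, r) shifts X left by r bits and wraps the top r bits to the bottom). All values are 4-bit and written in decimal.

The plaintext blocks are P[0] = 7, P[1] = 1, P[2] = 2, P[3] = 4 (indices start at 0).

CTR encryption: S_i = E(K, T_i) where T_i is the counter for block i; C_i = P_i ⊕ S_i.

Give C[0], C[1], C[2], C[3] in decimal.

C[0] = 4, C[1] = 4, C[2] = 5, C[3] = 12

C[0]: T = 13, S = E(K, T) = 3; 7 ⊕ 3 = 4.
C[1]: T = 14, S = E(K, T) = 5; 1 ⊕ 5 = 4.
C[2]: T = 15, S = E(K, T) = 7; 2 ⊕ 7 = 5.
C[3]: T = 0, S = E(K, T) = 8; 4 ⊕ 8 = 12.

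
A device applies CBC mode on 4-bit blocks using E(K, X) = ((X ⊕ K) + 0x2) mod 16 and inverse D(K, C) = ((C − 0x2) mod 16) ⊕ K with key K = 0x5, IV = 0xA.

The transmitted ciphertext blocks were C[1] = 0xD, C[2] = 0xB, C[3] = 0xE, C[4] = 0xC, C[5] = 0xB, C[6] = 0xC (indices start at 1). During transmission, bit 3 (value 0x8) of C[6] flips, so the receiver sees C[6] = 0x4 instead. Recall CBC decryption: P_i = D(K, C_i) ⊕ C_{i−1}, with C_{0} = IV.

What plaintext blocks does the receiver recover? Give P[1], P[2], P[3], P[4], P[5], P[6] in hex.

P[1] = 0x4, P[2] = 0x1, P[3] = 0x2, P[4] = 0x1, P[5] = 0x0, P[6] = 0xC

Only C[6] changed, to 0x4. In CBC, a change in C_i garbles P_i and flips the same bit in P_{i+1}. Decrypting the received ciphertext:
P[1]: D(K, 0xD) = 0xE; 0xE ⊕ 0xA = 0x4.
P[2]: D(K, 0xB) = 0xC; 0xC ⊕ 0xD = 0x1.
P[3]: D(K, 0xE) = 0x9; 0x9 ⊕ 0xB = 0x2.
P[4]: D(K, 0xC) = 0xF; 0xF ⊕ 0xE = 0x1.
P[5]: D(K, 0xB) = 0xC; 0xC ⊕ 0xC = 0x0.
P[6]: D(K, 0x4) = 0x7; 0x7 ⊕ 0xB = 0xC.
Blocks that differ from the original plaintext: P[6].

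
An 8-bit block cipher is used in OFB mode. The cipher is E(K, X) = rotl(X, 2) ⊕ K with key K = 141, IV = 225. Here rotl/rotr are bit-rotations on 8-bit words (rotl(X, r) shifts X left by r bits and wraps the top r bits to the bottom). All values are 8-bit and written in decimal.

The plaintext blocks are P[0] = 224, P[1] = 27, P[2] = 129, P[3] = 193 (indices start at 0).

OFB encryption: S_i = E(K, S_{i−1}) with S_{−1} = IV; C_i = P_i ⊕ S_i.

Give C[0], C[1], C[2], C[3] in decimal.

C[0]: S = E(K, 225) = 10; 224 ⊕ 10 = 234.
C[1]: S = E(K, 10) = 165; 27 ⊕ 165 = 190.
C[2]: S = E(K, 165) = 27; 129 ⊕ 27 = 154.
C[3]: S = E(K, 27) = 225; 193 ⊕ 225 = 32.

C[0] = 234, C[1] = 190, C[2] = 154, C[3] = 32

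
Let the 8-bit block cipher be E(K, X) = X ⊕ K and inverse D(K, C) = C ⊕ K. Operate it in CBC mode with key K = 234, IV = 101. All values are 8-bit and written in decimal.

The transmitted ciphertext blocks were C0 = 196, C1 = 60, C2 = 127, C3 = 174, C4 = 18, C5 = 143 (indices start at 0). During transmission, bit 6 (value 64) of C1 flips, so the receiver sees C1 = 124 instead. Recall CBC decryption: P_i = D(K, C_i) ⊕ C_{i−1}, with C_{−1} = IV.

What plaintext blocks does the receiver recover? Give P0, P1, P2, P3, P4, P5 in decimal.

Only C1 changed, to 124. In CBC, a change in C_i garbles P_i and flips the same bit in P_{i+1}. Decrypting the received ciphertext:
P0: D(K, 196) = 46; 46 ⊕ 101 = 75.
P1: D(K, 124) = 150; 150 ⊕ 196 = 82.
P2: D(K, 127) = 149; 149 ⊕ 124 = 233.
P3: D(K, 174) = 68; 68 ⊕ 127 = 59.
P4: D(K, 18) = 248; 248 ⊕ 174 = 86.
P5: D(K, 143) = 101; 101 ⊕ 18 = 119.
Blocks that differ from the original plaintext: P1, P2.

P0 = 75, P1 = 82, P2 = 233, P3 = 59, P4 = 86, P5 = 119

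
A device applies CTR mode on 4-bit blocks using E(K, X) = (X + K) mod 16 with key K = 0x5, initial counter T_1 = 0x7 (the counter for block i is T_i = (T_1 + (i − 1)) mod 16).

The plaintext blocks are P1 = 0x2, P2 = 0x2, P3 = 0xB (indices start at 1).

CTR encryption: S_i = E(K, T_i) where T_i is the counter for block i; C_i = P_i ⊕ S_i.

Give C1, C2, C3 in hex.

C1 = 0xE, C2 = 0xF, C3 = 0x5

C1: T = 0x7, S = E(K, T) = 0xC; 0x2 ⊕ 0xC = 0xE.
C2: T = 0x8, S = E(K, T) = 0xD; 0x2 ⊕ 0xD = 0xF.
C3: T = 0x9, S = E(K, T) = 0xE; 0xB ⊕ 0xE = 0x5.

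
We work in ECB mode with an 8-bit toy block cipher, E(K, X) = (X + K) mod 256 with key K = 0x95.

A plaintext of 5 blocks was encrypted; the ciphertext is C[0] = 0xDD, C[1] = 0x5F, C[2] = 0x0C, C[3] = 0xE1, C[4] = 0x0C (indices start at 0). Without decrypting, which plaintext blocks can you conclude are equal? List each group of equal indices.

ECB encrypts each block independently with the same key, so equal ciphertext blocks imply equal plaintext blocks.
C[2] = C[4] = 0x0C, so P[2] = P[4].

P[2] = P[4]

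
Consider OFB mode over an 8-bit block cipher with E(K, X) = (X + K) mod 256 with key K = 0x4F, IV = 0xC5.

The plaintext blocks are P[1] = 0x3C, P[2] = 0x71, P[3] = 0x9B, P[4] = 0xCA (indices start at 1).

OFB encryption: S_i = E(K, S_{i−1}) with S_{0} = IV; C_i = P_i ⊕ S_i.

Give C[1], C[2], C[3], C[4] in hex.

C[1] = 0x28, C[2] = 0x12, C[3] = 0x29, C[4] = 0xCB

C[1]: S = E(K, 0xC5) = 0x14; 0x3C ⊕ 0x14 = 0x28.
C[2]: S = E(K, 0x14) = 0x63; 0x71 ⊕ 0x63 = 0x12.
C[3]: S = E(K, 0x63) = 0xB2; 0x9B ⊕ 0xB2 = 0x29.
C[4]: S = E(K, 0xB2) = 0x01; 0xCA ⊕ 0x01 = 0xCB.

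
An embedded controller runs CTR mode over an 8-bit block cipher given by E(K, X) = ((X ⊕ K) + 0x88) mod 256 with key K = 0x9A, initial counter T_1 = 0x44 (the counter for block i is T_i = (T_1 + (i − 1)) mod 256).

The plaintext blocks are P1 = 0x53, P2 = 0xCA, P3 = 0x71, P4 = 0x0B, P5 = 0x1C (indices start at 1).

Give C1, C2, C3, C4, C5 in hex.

CTR encryption: S_i = E(K, T_i) where T_i is the counter for block i; C_i = P_i ⊕ S_i.
C1: T = 0x44, S = E(K, T) = 0x66; 0x53 ⊕ 0x66 = 0x35.
C2: T = 0x45, S = E(K, T) = 0x67; 0xCA ⊕ 0x67 = 0xAD.
C3: T = 0x46, S = E(K, T) = 0x64; 0x71 ⊕ 0x64 = 0x15.
C4: T = 0x47, S = E(K, T) = 0x65; 0x0B ⊕ 0x65 = 0x6E.
C5: T = 0x48, S = E(K, T) = 0x5A; 0x1C ⊕ 0x5A = 0x46.

C1 = 0x35, C2 = 0xAD, C3 = 0x15, C4 = 0x6E, C5 = 0x46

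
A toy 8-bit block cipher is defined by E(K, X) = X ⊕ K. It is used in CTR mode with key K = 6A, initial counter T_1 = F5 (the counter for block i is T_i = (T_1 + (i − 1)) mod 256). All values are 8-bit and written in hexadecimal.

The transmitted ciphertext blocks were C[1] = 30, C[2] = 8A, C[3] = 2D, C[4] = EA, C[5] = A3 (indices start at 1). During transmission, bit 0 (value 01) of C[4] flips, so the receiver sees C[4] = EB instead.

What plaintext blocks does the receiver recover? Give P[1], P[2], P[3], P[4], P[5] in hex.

P[1] = AF, P[2] = 16, P[3] = B0, P[4] = 79, P[5] = 30

CTR decryption: S_i = E(K, T_i) where T_i is the counter for block i; P_i = C_i ⊕ S_i.
Only C[4] changed, to EB. In CTR, a change in C_i flips the same bit in P_i only; the keystream is unaffected. Decrypting the received ciphertext:
P[1]: T = F5, S = E(K, T) = 9F; 30 ⊕ 9F = AF.
P[2]: T = F6, S = E(K, T) = 9C; 8A ⊕ 9C = 16.
P[3]: T = F7, S = E(K, T) = 9D; 2D ⊕ 9D = B0.
P[4]: T = F8, S = E(K, T) = 92; EB ⊕ 92 = 79.
P[5]: T = F9, S = E(K, T) = 93; A3 ⊕ 93 = 30.
Blocks that differ from the original plaintext: P[4].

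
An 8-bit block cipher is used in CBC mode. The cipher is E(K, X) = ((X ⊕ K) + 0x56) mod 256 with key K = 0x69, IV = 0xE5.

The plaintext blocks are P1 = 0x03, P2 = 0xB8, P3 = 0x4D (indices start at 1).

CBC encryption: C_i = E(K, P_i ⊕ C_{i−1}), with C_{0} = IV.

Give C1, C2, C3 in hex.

C1: P1 ⊕ 0xE5 = 0xE6; E(K, 0xE6) = 0xE5.
C2: P2 ⊕ 0xE5 = 0x5D; E(K, 0x5D) = 0x8A.
C3: P3 ⊕ 0x8A = 0xC7; E(K, 0xC7) = 0x04.

C1 = 0xE5, C2 = 0x8A, C3 = 0x04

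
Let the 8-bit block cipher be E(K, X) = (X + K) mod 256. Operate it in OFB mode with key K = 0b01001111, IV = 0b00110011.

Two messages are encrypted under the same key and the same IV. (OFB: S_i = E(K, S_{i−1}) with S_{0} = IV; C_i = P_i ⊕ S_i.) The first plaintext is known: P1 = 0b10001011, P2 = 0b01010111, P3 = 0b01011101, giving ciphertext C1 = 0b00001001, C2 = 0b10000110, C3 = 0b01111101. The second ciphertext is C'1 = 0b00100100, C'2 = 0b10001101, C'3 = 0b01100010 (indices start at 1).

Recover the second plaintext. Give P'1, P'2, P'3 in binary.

P'1 = 0b10100110, P'2 = 0b01011100, P'3 = 0b01000010

In OFB with a reused IV, both messages share the same keystream S_i, so C_i ⊕ C'_i = P_i ⊕ P'_i and thus P'_i = P_i ⊕ C_i ⊕ C'_i.
P'1: 0b10001011 ⊕ 0b00001001 ⊕ 0b00100100 = 0b10100110.
P'2: 0b01010111 ⊕ 0b10000110 ⊕ 0b10001101 = 0b01011100.
P'3: 0b01011101 ⊕ 0b01111101 ⊕ 0b01100010 = 0b01000010.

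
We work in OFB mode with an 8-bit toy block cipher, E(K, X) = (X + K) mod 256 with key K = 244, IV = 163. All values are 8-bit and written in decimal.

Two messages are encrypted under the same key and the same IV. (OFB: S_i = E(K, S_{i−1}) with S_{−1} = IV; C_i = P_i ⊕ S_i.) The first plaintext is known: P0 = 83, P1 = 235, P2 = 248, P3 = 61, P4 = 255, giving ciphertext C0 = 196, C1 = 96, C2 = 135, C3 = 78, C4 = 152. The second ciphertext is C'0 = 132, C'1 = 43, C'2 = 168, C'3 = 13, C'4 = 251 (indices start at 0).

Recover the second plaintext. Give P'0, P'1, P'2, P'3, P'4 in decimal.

P'0 = 19, P'1 = 160, P'2 = 215, P'3 = 126, P'4 = 156

In OFB with a reused IV, both messages share the same keystream S_i, so C_i ⊕ C'_i = P_i ⊕ P'_i and thus P'_i = P_i ⊕ C_i ⊕ C'_i.
P'0: 83 ⊕ 196 ⊕ 132 = 19.
P'1: 235 ⊕ 96 ⊕ 43 = 160.
P'2: 248 ⊕ 135 ⊕ 168 = 215.
P'3: 61 ⊕ 78 ⊕ 13 = 126.
P'4: 255 ⊕ 152 ⊕ 251 = 156.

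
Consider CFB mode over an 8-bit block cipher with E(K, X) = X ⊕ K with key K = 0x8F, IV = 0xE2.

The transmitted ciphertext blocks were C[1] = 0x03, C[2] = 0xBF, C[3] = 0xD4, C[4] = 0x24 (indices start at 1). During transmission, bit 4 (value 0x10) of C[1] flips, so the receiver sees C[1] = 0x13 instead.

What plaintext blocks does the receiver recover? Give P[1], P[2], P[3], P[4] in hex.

CFB decryption: P_i = C_i ⊕ E(K, C_{i−1}), with C_{0} = IV.
Only C[1] changed, to 0x13. In CFB, a change in C_i flips the same bit in P_i and garbles P_{i+1}. Decrypting the received ciphertext:
P[1]: E(K, 0xE2) = 0x6D; 0x13 ⊕ 0x6D = 0x7E.
P[2]: E(K, 0x13) = 0x9C; 0xBF ⊕ 0x9C = 0x23.
P[3]: E(K, 0xBF) = 0x30; 0xD4 ⊕ 0x30 = 0xE4.
P[4]: E(K, 0xD4) = 0x5B; 0x24 ⊕ 0x5B = 0x7F.
Blocks that differ from the original plaintext: P[1], P[2].

P[1] = 0x7E, P[2] = 0x23, P[3] = 0xE4, P[4] = 0x7F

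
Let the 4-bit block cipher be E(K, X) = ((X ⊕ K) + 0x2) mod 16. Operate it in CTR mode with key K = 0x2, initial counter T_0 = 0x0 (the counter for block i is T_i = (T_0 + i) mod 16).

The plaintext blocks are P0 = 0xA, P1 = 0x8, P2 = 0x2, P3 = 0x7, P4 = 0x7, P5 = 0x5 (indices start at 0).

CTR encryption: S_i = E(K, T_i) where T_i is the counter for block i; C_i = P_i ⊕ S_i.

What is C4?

C4 = 0xF

C0: T = 0x0, S = E(K, T) = 0x4; 0xA ⊕ 0x4 = 0xE.
C1: T = 0x1, S = E(K, T) = 0x5; 0x8 ⊕ 0x5 = 0xD.
C2: T = 0x2, S = E(K, T) = 0x2; 0x2 ⊕ 0x2 = 0x0.
C3: T = 0x3, S = E(K, T) = 0x3; 0x7 ⊕ 0x3 = 0x4.
C4: T = 0x4, S = E(K, T) = 0x8; 0x7 ⊕ 0x8 = 0xF.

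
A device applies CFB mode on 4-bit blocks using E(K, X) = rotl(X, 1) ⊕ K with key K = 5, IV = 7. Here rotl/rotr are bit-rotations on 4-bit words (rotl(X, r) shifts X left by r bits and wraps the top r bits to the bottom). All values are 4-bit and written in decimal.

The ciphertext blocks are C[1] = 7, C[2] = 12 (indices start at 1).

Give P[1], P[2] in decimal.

CFB decryption: P_i = C_i ⊕ E(K, C_{i−1}), with C_{0} = IV.
P[1]: E(K, 7) = 11; 7 ⊕ 11 = 12.
P[2]: E(K, 7) = 11; 12 ⊕ 11 = 7.

P[1] = 12, P[2] = 7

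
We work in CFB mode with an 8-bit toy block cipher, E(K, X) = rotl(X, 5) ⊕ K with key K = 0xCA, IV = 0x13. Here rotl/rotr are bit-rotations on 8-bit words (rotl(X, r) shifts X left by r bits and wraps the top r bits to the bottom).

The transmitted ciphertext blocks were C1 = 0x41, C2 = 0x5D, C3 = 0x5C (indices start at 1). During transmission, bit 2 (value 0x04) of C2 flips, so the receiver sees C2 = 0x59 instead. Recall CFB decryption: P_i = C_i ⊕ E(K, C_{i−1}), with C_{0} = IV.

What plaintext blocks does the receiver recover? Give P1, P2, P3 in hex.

Only C2 changed, to 0x59. In CFB, a change in C_i flips the same bit in P_i and garbles P_{i+1}. Decrypting the received ciphertext:
P1: E(K, 0x13) = 0xA8; 0x41 ⊕ 0xA8 = 0xE9.
P2: E(K, 0x41) = 0xE2; 0x59 ⊕ 0xE2 = 0xBB.
P3: E(K, 0x59) = 0xE1; 0x5C ⊕ 0xE1 = 0xBD.
Blocks that differ from the original plaintext: P2, P3.

P1 = 0xE9, P2 = 0xBB, P3 = 0xBD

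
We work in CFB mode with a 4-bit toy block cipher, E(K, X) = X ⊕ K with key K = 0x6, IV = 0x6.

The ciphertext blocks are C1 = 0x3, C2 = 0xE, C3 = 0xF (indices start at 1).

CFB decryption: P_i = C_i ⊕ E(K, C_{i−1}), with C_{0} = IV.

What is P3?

P3 = 0x7

P3: E(K, 0xE) = 0x8; 0xF ⊕ 0x8 = 0x7.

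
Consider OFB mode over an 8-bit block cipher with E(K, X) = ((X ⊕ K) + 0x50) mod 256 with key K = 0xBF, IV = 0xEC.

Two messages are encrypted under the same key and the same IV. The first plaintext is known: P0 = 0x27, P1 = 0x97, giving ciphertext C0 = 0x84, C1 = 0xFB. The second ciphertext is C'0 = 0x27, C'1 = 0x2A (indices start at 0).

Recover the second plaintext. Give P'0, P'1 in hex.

P'0 = 0x84, P'1 = 0x46

In OFB with a reused IV, both messages share the same keystream S_i, so C_i ⊕ C'_i = P_i ⊕ P'_i and thus P'_i = P_i ⊕ C_i ⊕ C'_i.
P'0: 0x27 ⊕ 0x84 ⊕ 0x27 = 0x84.
P'1: 0x97 ⊕ 0xFB ⊕ 0x2A = 0x46.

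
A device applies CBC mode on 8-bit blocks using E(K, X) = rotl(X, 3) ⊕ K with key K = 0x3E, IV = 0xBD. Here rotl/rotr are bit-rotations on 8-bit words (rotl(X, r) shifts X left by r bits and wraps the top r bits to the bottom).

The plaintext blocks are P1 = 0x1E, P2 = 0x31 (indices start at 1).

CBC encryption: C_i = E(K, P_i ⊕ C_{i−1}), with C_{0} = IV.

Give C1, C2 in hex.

C1: P1 ⊕ 0xBD = 0xA3; E(K, 0xA3) = 0x23.
C2: P2 ⊕ 0x23 = 0x12; E(K, 0x12) = 0xAE.

C1 = 0x23, C2 = 0xAE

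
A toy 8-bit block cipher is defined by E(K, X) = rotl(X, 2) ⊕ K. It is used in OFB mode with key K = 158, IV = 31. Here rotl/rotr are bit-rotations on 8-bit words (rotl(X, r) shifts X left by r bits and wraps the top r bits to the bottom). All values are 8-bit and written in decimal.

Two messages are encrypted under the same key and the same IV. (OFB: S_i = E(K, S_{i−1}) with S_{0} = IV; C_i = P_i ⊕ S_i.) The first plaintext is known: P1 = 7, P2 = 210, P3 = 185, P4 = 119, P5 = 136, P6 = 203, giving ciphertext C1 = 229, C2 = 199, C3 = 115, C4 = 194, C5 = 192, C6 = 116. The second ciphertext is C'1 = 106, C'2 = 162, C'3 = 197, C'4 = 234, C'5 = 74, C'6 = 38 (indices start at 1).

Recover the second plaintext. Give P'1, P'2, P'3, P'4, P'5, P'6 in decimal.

In OFB with a reused IV, both messages share the same keystream S_i, so C_i ⊕ C'_i = P_i ⊕ P'_i and thus P'_i = P_i ⊕ C_i ⊕ C'_i.
P'1: 7 ⊕ 229 ⊕ 106 = 136.
P'2: 210 ⊕ 199 ⊕ 162 = 183.
P'3: 185 ⊕ 115 ⊕ 197 = 15.
P'4: 119 ⊕ 194 ⊕ 234 = 95.
P'5: 136 ⊕ 192 ⊕ 74 = 2.
P'6: 203 ⊕ 116 ⊕ 38 = 153.

P'1 = 136, P'2 = 183, P'3 = 15, P'4 = 95, P'5 = 2, P'6 = 153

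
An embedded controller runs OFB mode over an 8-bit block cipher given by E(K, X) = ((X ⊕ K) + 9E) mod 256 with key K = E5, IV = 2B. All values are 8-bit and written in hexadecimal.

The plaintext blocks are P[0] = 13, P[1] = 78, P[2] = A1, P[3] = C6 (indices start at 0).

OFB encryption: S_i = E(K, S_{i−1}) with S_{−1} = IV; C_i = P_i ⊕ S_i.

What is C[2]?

C[2] = C1

C[0]: S = E(K, 2B) = 6C; 13 ⊕ 6C = 7F.
C[1]: S = E(K, 6C) = 27; 78 ⊕ 27 = 5F.
C[2]: S = E(K, 27) = 60; A1 ⊕ 60 = C1.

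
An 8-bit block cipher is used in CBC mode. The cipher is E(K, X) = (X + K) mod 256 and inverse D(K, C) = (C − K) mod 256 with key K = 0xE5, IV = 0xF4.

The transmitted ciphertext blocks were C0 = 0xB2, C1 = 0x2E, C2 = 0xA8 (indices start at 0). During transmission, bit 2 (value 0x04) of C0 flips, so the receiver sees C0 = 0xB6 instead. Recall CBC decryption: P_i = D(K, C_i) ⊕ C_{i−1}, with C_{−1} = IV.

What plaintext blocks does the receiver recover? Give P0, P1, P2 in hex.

Only C0 changed, to 0xB6. In CBC, a change in C_i garbles P_i and flips the same bit in P_{i+1}. Decrypting the received ciphertext:
P0: D(K, 0xB6) = 0xD1; 0xD1 ⊕ 0xF4 = 0x25.
P1: D(K, 0x2E) = 0x49; 0x49 ⊕ 0xB6 = 0xFF.
P2: D(K, 0xA8) = 0xC3; 0xC3 ⊕ 0x2E = 0xED.
Blocks that differ from the original plaintext: P0, P1.

P0 = 0x25, P1 = 0xFF, P2 = 0xED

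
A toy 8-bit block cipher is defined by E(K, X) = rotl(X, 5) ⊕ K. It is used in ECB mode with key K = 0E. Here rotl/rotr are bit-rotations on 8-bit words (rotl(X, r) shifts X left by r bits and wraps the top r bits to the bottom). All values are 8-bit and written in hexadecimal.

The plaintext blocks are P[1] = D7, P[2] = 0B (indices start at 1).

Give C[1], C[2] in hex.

ECB encryption: C_i = E(K, P_i).
C[1]: E(K, D7) = F4.
C[2]: E(K, 0B) = 6F.

C[1] = F4, C[2] = 6F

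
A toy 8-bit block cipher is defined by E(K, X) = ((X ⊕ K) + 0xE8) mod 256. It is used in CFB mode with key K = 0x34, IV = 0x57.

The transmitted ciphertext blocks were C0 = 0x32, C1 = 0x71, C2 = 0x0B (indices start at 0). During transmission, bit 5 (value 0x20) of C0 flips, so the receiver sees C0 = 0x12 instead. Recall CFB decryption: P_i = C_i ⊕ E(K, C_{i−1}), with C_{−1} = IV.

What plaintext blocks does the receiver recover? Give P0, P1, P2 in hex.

P0 = 0x59, P1 = 0x7F, P2 = 0x26

Only C0 changed, to 0x12. In CFB, a change in C_i flips the same bit in P_i and garbles P_{i+1}. Decrypting the received ciphertext:
P0: E(K, 0x57) = 0x4B; 0x12 ⊕ 0x4B = 0x59.
P1: E(K, 0x12) = 0x0E; 0x71 ⊕ 0x0E = 0x7F.
P2: E(K, 0x71) = 0x2D; 0x0B ⊕ 0x2D = 0x26.
Blocks that differ from the original plaintext: P0, P1.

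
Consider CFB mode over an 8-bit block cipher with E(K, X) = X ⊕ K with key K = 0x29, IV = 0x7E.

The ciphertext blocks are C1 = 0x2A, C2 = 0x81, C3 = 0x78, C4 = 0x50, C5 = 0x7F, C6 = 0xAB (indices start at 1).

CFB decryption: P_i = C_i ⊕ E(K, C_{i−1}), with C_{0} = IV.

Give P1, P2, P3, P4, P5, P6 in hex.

P1 = 0x7D, P2 = 0x82, P3 = 0xD0, P4 = 0x01, P5 = 0x06, P6 = 0xFD

P1: E(K, 0x7E) = 0x57; 0x2A ⊕ 0x57 = 0x7D.
P2: E(K, 0x2A) = 0x03; 0x81 ⊕ 0x03 = 0x82.
P3: E(K, 0x81) = 0xA8; 0x78 ⊕ 0xA8 = 0xD0.
P4: E(K, 0x78) = 0x51; 0x50 ⊕ 0x51 = 0x01.
P5: E(K, 0x50) = 0x79; 0x7F ⊕ 0x79 = 0x06.
P6: E(K, 0x7F) = 0x56; 0xAB ⊕ 0x56 = 0xFD.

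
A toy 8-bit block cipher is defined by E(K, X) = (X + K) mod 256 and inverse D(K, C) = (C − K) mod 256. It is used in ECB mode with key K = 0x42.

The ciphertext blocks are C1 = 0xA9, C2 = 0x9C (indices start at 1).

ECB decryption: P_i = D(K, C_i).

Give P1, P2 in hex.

P1 = 0x67, P2 = 0x5A

P1: D(K, 0xA9) = 0x67.
P2: D(K, 0x9C) = 0x5A.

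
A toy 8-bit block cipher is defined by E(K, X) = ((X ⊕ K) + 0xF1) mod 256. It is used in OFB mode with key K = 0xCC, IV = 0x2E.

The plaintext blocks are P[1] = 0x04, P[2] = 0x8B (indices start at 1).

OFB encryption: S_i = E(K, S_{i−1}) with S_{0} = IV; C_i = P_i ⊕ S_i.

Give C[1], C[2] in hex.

C[1]: S = E(K, 0x2E) = 0xD3; 0x04 ⊕ 0xD3 = 0xD7.
C[2]: S = E(K, 0xD3) = 0x10; 0x8B ⊕ 0x10 = 0x9B.

C[1] = 0xD7, C[2] = 0x9B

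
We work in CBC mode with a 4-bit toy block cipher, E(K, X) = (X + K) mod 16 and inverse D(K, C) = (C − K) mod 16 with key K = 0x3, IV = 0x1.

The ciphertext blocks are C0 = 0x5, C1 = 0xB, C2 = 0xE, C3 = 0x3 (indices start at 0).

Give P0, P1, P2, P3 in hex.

CBC decryption: P_i = D(K, C_i) ⊕ C_{i−1}, with C_{−1} = IV.
P0: D(K, 0x5) = 0x2; 0x2 ⊕ 0x1 = 0x3.
P1: D(K, 0xB) = 0x8; 0x8 ⊕ 0x5 = 0xD.
P2: D(K, 0xE) = 0xB; 0xB ⊕ 0xB = 0x0.
P3: D(K, 0x3) = 0x0; 0x0 ⊕ 0xE = 0xE.

P0 = 0x3, P1 = 0xD, P2 = 0x0, P3 = 0xE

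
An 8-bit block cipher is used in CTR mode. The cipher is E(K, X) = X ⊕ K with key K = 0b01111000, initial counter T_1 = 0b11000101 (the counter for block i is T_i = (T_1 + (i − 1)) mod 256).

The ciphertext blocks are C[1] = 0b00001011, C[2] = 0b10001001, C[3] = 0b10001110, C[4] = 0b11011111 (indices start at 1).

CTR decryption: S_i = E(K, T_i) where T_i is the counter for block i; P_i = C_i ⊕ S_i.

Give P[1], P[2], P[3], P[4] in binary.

P[1]: T = 0b11000101, S = E(K, T) = 0b10111101; 0b00001011 ⊕ 0b10111101 = 0b10110110.
P[2]: T = 0b11000110, S = E(K, T) = 0b10111110; 0b10001001 ⊕ 0b10111110 = 0b00110111.
P[3]: T = 0b11000111, S = E(K, T) = 0b10111111; 0b10001110 ⊕ 0b10111111 = 0b00110001.
P[4]: T = 0b11001000, S = E(K, T) = 0b10110000; 0b11011111 ⊕ 0b10110000 = 0b01101111.

P[1] = 0b10110110, P[2] = 0b00110111, P[3] = 0b00110001, P[4] = 0b01101111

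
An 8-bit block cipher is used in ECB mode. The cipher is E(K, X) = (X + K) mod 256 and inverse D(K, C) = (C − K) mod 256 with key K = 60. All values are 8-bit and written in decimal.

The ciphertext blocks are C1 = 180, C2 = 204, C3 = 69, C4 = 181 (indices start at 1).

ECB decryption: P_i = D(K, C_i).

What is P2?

P2: D(K, 204) = 144.

P2 = 144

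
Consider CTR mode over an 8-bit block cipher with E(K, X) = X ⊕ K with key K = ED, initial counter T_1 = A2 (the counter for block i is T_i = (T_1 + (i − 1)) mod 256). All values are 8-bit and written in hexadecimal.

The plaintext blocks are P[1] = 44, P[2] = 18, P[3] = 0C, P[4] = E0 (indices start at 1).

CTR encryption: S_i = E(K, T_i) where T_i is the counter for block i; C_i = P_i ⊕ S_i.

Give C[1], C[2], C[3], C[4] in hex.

C[1] = 0B, C[2] = 56, C[3] = 45, C[4] = A8

C[1]: T = A2, S = E(K, T) = 4F; 44 ⊕ 4F = 0B.
C[2]: T = A3, S = E(K, T) = 4E; 18 ⊕ 4E = 56.
C[3]: T = A4, S = E(K, T) = 49; 0C ⊕ 49 = 45.
C[4]: T = A5, S = E(K, T) = 48; E0 ⊕ 48 = A8.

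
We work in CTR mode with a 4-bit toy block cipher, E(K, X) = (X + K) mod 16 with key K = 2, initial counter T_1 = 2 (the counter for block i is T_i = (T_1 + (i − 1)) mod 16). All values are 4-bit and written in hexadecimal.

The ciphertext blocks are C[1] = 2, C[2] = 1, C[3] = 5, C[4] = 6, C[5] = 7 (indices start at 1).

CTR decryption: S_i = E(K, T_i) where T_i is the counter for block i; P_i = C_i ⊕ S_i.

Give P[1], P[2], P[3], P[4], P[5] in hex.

P[1]: T = 2, S = E(K, T) = 4; 2 ⊕ 4 = 6.
P[2]: T = 3, S = E(K, T) = 5; 1 ⊕ 5 = 4.
P[3]: T = 4, S = E(K, T) = 6; 5 ⊕ 6 = 3.
P[4]: T = 5, S = E(K, T) = 7; 6 ⊕ 7 = 1.
P[5]: T = 6, S = E(K, T) = 8; 7 ⊕ 8 = F.

P[1] = 6, P[2] = 4, P[3] = 3, P[4] = 1, P[5] = F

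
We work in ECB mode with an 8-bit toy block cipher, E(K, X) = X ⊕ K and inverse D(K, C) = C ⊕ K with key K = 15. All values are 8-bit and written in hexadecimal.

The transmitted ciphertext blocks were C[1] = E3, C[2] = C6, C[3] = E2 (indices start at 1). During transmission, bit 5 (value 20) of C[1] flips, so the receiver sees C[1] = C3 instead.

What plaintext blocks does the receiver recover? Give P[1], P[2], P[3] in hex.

ECB decryption: P_i = D(K, C_i).
Only C[1] changed, to C3. In ECB, a change in C_i affects only P_i. Decrypting the received ciphertext:
P[1]: D(K, C3) = D6.
P[2]: D(K, C6) = D3.
P[3]: D(K, E2) = F7.
Blocks that differ from the original plaintext: P[1].

P[1] = D6, P[2] = D3, P[3] = F7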